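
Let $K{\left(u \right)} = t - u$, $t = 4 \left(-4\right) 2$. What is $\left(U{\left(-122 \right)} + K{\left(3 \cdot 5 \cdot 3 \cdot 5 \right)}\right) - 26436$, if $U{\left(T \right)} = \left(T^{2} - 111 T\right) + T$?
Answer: $1611$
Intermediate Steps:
$t = -32$ ($t = \left(-16\right) 2 = -32$)
$K{\left(u \right)} = -32 - u$
$U{\left(T \right)} = T^{2} - 110 T$
$\left(U{\left(-122 \right)} + K{\left(3 \cdot 5 \cdot 3 \cdot 5 \right)}\right) - 26436 = \left(- 122 \left(-110 - 122\right) - \left(32 + 3 \cdot 5 \cdot 3 \cdot 5\right)\right) - 26436 = \left(\left(-122\right) \left(-232\right) - \left(32 + 3 \cdot 15 \cdot 5\right)\right) - 26436 = \left(28304 - \left(32 + 45 \cdot 5\right)\right) - 26436 = \left(28304 - 257\right) - 26436 = 28047 - 26436 = 1611$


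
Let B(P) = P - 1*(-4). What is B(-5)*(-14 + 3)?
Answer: 11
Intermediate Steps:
B(P) = 4 + P (B(P) = P + 4 = 4 + P)
B(-5)*(-14 + 3) = (4 - 5)*(-14 + 3) = -1*(-11) = 11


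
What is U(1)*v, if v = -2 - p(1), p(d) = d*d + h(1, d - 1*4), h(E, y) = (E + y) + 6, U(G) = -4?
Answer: 28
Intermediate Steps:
h(E, y) = 6 + E + y
p(d) = 3 + d + d² (p(d) = d*d + (6 + 1 + (d - 1*4)) = d² + (6 + 1 + (d - 4)) = d² + (6 + 1 + (-4 + d)) = d² + (3 + d) = 3 + d + d²)
v = -7 (v = -2 - (3 + 1 + 1²) = -2 - (3 + 1 + 1) = -2 - 1*5 = -2 - 5 = -7)
U(1)*v = -4*(-7) = 28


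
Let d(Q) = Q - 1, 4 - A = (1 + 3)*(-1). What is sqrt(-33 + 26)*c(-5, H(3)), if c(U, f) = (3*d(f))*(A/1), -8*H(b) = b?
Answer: -33*I*sqrt(7) ≈ -87.31*I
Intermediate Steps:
H(b) = -b/8
A = 8 (A = 4 - (1 + 3)*(-1) = 4 - 4*(-1) = 4 - 1*(-4) = 4 + 4 = 8)
d(Q) = -1 + Q
c(U, f) = -24 + 24*f (c(U, f) = (3*(-1 + f))*(8/1) = (-3 + 3*f)*(8*1) = (-3 + 3*f)*8 = -24 + 24*f)
sqrt(-33 + 26)*c(-5, H(3)) = sqrt(-33 + 26)*(-24 + 24*(-1/8*3)) = sqrt(-7)*(-24 + 24*(-3/8)) = (I*sqrt(7))*(-24 - 9) = (I*sqrt(7))*(-33) = -33*I*sqrt(7)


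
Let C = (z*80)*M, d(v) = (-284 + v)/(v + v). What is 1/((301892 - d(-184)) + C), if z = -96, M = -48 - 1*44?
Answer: 92/92777467 ≈ 9.9162e-7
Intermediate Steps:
M = -92 (M = -48 - 44 = -92)
d(v) = (-284 + v)/(2*v) (d(v) = (-284 + v)/((2*v)) = (-284 + v)*(1/(2*v)) = (-284 + v)/(2*v))
C = 706560 (C = -96*80*(-92) = -7680*(-92) = 706560)
1/((301892 - d(-184)) + C) = 1/((301892 - (-284 - 184)/(2*(-184))) + 706560) = 1/((301892 - (-1)*(-468)/(2*184)) + 706560) = 1/((301892 - 1*117/92) + 706560) = 1/((301892 - 117/92) + 706560) = 1/(27773947/92 + 706560) = 1/(92777467/92) = 92/92777467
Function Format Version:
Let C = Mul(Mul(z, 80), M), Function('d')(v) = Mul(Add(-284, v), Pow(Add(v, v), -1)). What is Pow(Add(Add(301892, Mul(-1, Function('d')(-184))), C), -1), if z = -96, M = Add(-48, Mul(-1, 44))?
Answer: Rational(92, 92777467) ≈ 9.9162e-7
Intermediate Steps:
M = -92 (M = Add(-48, -44) = -92)
Function('d')(v) = Mul(Rational(1, 2), Pow(v, -1), Add(-284, v)) (Function('d')(v) = Mul(Add(-284, v), Pow(Mul(2, v), -1)) = Mul(Add(-284, v), Mul(Rational(1, 2), Pow(v, -1))) = Mul(Rational(1, 2), Pow(v, -1), Add(-284, v)))
C = 706560 (C = Mul(Mul(-96, 80), -92) = Mul(-7680, -92) = 706560)
Pow(Add(Add(301892, Mul(-1, Function('d')(-184))), C), -1) = Pow(Add(Add(301892, Mul(-1, Mul(Rational(1, 2), Pow(-184, -1), Add(-284, -184)))), 706560), -1) = Pow(Add(Add(301892, Mul(-1, Mul(Rational(1, 2), Rational(-1, 184), -468))), 706560), -1) = Pow(Add(Add(301892, Mul(-1, Rational(117, 92))), 706560), -1) = Pow(Add(Add(301892, Rational(-117, 92)), 706560), -1) = Pow(Add(Rational(27773947, 92), 706560), -1) = Pow(Rational(92777467, 92), -1) = Rational(92, 92777467)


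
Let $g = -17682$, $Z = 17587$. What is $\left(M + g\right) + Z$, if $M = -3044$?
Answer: $-3139$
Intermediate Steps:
$\left(M + g\right) + Z = \left(-3044 - 17682\right) + 17587 = -20726 + 17587 = -3139$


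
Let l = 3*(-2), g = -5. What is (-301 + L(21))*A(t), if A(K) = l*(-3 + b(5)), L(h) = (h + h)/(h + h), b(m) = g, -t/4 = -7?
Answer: -14400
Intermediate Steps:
t = 28 (t = -4*(-7) = 28)
b(m) = -5
l = -6
L(h) = 1 (L(h) = (2*h)/((2*h)) = (2*h)*(1/(2*h)) = 1)
A(K) = 48 (A(K) = -6*(-3 - 5) = -6*(-8) = 48)
(-301 + L(21))*A(t) = (-301 + 1)*48 = -300*48 = -14400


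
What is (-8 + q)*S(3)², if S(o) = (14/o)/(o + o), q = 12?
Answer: 196/81 ≈ 2.4198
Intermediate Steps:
S(o) = 7/o² (S(o) = (14/o)/((2*o)) = (14/o)*(1/(2*o)) = 7/o²)
(-8 + q)*S(3)² = (-8 + 12)*(7/3²)² = 4*(7*(⅑))² = 4*(7/9)² = 4*(49/81) = 196/81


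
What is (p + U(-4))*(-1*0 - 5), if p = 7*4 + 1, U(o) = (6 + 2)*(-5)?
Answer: 55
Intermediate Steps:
U(o) = -40 (U(o) = 8*(-5) = -40)
p = 29 (p = 28 + 1 = 29)
(p + U(-4))*(-1*0 - 5) = (29 - 40)*(-1*0 - 5) = -11*(0 - 5) = -11*(-5) = 55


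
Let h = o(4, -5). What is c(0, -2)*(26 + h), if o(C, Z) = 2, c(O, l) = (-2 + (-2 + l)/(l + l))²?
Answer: 28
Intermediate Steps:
c(O, l) = (-2 + (-2 + l)/(2*l))² (c(O, l) = (-2 + (-2 + l)/((2*l)))² = (-2 + (-2 + l)*(1/(2*l)))² = (-2 + (-2 + l)/(2*l))²)
h = 2
c(0, -2)*(26 + h) = ((¼)*(2 + 3*(-2))²/(-2)²)*(26 + 2) = ((¼)*(¼)*(2 - 6)²)*28 = ((¼)*(¼)*(-4)²)*28 = ((¼)*(¼)*16)*28 = 1*28 = 28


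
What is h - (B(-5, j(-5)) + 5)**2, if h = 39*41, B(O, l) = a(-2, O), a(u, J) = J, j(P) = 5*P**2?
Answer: 1599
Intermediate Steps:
B(O, l) = O
h = 1599
h - (B(-5, j(-5)) + 5)**2 = 1599 - (-5 + 5)**2 = 1599 - 1*0**2 = 1599 - 1*0 = 1599 + 0 = 1599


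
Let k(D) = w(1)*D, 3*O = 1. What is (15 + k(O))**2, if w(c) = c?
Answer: 2116/9 ≈ 235.11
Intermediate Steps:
O = 1/3 (O = (1/3)*1 = 1/3 ≈ 0.33333)
k(D) = D (k(D) = 1*D = D)
(15 + k(O))**2 = (15 + 1/3)**2 = (46/3)**2 = 2116/9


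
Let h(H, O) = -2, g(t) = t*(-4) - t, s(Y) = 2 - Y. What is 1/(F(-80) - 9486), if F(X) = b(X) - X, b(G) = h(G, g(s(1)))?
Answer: -1/9408 ≈ -0.00010629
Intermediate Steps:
g(t) = -5*t (g(t) = -4*t - t = -5*t)
b(G) = -2
F(X) = -2 - X
1/(F(-80) - 9486) = 1/((-2 - 1*(-80)) - 9486) = 1/((-2 + 80) - 9486) = 1/(78 - 9486) = 1/(-9408) = -1/9408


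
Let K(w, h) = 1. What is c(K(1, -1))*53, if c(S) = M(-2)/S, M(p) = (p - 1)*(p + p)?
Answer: 636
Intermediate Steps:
M(p) = 2*p*(-1 + p) (M(p) = (-1 + p)*(2*p) = 2*p*(-1 + p))
c(S) = 12/S (c(S) = (2*(-2)*(-1 - 2))/S = (2*(-2)*(-3))/S = 12/S)
c(K(1, -1))*53 = (12/1)*53 = (12*1)*53 = 12*53 = 636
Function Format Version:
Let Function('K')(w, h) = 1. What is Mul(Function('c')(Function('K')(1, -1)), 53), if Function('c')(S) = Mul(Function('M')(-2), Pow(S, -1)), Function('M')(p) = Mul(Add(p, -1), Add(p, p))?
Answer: 636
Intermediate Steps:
Function('M')(p) = Mul(2, p, Add(-1, p)) (Function('M')(p) = Mul(Add(-1, p), Mul(2, p)) = Mul(2, p, Add(-1, p)))
Function('c')(S) = Mul(12, Pow(S, -1)) (Function('c')(S) = Mul(Mul(2, -2, Add(-1, -2)), Pow(S, -1)) = Mul(Mul(2, -2, -3), Pow(S, -1)) = Mul(12, Pow(S, -1)))
Mul(Function('c')(Function('K')(1, -1)), 53) = Mul(Mul(12, Pow(1, -1)), 53) = Mul(Mul(12, 1), 53) = Mul(12, 53) = 636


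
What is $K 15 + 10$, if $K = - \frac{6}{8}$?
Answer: $- \frac{5}{4} \approx -1.25$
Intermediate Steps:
$K = - \frac{3}{4}$ ($K = \left(-6\right) \frac{1}{8} = - \frac{3}{4} \approx -0.75$)
$K 15 + 10 = \left(- \frac{3}{4}\right) 15 + 10 = - \frac{45}{4} + 10 = - \frac{5}{4}$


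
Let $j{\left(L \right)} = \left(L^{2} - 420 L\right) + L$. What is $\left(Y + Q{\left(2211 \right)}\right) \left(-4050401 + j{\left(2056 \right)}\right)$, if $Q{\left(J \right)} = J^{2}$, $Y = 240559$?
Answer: $-3512029819320$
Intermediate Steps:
$j{\left(L \right)} = L^{2} - 419 L$
$\left(Y + Q{\left(2211 \right)}\right) \left(-4050401 + j{\left(2056 \right)}\right) = \left(240559 + 2211^{2}\right) \left(-4050401 + 2056 \left(-419 + 2056\right)\right) = \left(240559 + 4888521\right) \left(-4050401 + 2056 \cdot 1637\right) = 5129080 \left(-4050401 + 3365672\right) = 5129080 \left(-684729\right) = -3512029819320$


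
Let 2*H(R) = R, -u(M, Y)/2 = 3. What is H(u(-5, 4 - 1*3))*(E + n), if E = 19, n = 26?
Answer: -135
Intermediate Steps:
u(M, Y) = -6 (u(M, Y) = -2*3 = -6)
H(R) = R/2
H(u(-5, 4 - 1*3))*(E + n) = ((½)*(-6))*(19 + 26) = -3*45 = -135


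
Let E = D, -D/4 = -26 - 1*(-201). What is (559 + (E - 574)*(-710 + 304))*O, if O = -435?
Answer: -225244305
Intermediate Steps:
D = -700 (D = -4*(-26 - 1*(-201)) = -4*(-26 + 201) = -4*175 = -700)
E = -700
(559 + (E - 574)*(-710 + 304))*O = (559 + (-700 - 574)*(-710 + 304))*(-435) = (559 - 1274*(-406))*(-435) = (559 + 517244)*(-435) = 517803*(-435) = -225244305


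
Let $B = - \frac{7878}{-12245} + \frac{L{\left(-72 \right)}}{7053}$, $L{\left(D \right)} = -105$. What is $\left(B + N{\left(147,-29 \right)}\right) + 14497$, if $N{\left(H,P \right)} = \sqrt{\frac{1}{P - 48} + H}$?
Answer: $\frac{417357656118}{28787995} + \frac{\sqrt{871486}}{77} \approx 14510.0$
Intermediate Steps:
$B = \frac{18092603}{28787995}$ ($B = - \frac{7878}{-12245} - \frac{105}{7053} = \left(-7878\right) \left(- \frac{1}{12245}\right) - \frac{35}{2351} = \frac{7878}{12245} - \frac{35}{2351} = \frac{18092603}{28787995} \approx 0.62848$)
$N{\left(H,P \right)} = \sqrt{H + \frac{1}{-48 + P}}$ ($N{\left(H,P \right)} = \sqrt{\frac{1}{-48 + P} + H} = \sqrt{H + \frac{1}{-48 + P}}$)
$\left(B + N{\left(147,-29 \right)}\right) + 14497 = \left(\frac{18092603}{28787995} + \sqrt{\frac{1 + 147 \left(-48 - 29\right)}{-48 - 29}}\right) + 14497 = \left(\frac{18092603}{28787995} + \sqrt{\frac{1 + 147 \left(-77\right)}{-77}}\right) + 14497 = \left(\frac{18092603}{28787995} + \sqrt{- \frac{1 - 11319}{77}}\right) + 14497 = \left(\frac{18092603}{28787995} + \sqrt{\left(- \frac{1}{77}\right) \left(-11318\right)}\right) + 14497 = \left(\frac{18092603}{28787995} + \sqrt{\frac{11318}{77}}\right) + 14497 = \left(\frac{18092603}{28787995} + \frac{\sqrt{871486}}{77}\right) + 14497 = \frac{417357656118}{28787995} + \frac{\sqrt{871486}}{77}$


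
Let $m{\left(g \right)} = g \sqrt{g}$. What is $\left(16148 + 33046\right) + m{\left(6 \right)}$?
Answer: $49194 + 6 \sqrt{6} \approx 49209.0$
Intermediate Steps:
$m{\left(g \right)} = g^{\frac{3}{2}}$
$\left(16148 + 33046\right) + m{\left(6 \right)} = \left(16148 + 33046\right) + 6^{\frac{3}{2}} = 49194 + 6 \sqrt{6}$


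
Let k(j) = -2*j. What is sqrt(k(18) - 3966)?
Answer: I*sqrt(4002) ≈ 63.261*I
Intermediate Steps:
sqrt(k(18) - 3966) = sqrt(-2*18 - 3966) = sqrt(-36 - 3966) = sqrt(-4002) = I*sqrt(4002)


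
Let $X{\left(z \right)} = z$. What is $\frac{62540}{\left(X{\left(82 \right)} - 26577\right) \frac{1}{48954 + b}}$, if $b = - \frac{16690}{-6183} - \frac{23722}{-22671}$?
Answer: $- \frac{41648677580264}{360400887} \approx -1.1556 \cdot 10^{5}$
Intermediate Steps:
$b = \frac{254756}{68013}$ ($b = \left(-16690\right) \left(- \frac{1}{6183}\right) - - \frac{23722}{22671} = \frac{16690}{6183} + \frac{23722}{22671} = \frac{254756}{68013} \approx 3.7457$)
$\frac{62540}{\left(X{\left(82 \right)} - 26577\right) \frac{1}{48954 + b}} = \frac{62540}{\left(82 - 26577\right) \frac{1}{48954 + \frac{254756}{68013}}} = \frac{62540}{\left(-26495\right) \frac{1}{\frac{3329763158}{68013}}} = \frac{62540}{\left(-26495\right) \frac{68013}{3329763158}} = \frac{62540}{- \frac{1802004435}{3329763158}} = 62540 \left(- \frac{3329763158}{1802004435}\right) = - \frac{41648677580264}{360400887}$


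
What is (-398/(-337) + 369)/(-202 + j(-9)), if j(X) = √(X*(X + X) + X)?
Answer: -25199702/13699387 - 374253*√17/13699387 ≈ -1.9521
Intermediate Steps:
j(X) = √(X + 2*X²) (j(X) = √(X*(2*X) + X) = √(2*X² + X) = √(X + 2*X²))
(-398/(-337) + 369)/(-202 + j(-9)) = (-398/(-337) + 369)/(-202 + √(-9*(1 + 2*(-9)))) = (-398*(-1/337) + 369)/(-202 + √(-9*(1 - 18))) = (398/337 + 369)/(-202 + √(-9*(-17))) = 124751/(337*(-202 + √153)) = 124751/(337*(-202 + 3*√17))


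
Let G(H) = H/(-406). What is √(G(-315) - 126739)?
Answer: I*√426347386/58 ≈ 356.0*I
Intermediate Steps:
G(H) = -H/406 (G(H) = H*(-1/406) = -H/406)
√(G(-315) - 126739) = √(-1/406*(-315) - 126739) = √(45/58 - 126739) = √(-7350817/58) = I*√426347386/58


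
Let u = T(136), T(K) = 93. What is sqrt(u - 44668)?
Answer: 5*I*sqrt(1783) ≈ 211.13*I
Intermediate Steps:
u = 93
sqrt(u - 44668) = sqrt(93 - 44668) = sqrt(-44575) = 5*I*sqrt(1783)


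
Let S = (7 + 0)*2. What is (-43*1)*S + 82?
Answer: -520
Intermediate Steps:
S = 14 (S = 7*2 = 14)
(-43*1)*S + 82 = -43*1*14 + 82 = -43*14 + 82 = -602 + 82 = -520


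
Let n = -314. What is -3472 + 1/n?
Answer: -1090209/314 ≈ -3472.0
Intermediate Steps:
-3472 + 1/n = -3472 + 1/(-314) = -3472 - 1/314 = -1090209/314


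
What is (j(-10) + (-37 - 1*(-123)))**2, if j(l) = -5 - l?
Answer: 8281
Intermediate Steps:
(j(-10) + (-37 - 1*(-123)))**2 = ((-5 - 1*(-10)) + (-37 - 1*(-123)))**2 = ((-5 + 10) + (-37 + 123))**2 = (5 + 86)**2 = 91**2 = 8281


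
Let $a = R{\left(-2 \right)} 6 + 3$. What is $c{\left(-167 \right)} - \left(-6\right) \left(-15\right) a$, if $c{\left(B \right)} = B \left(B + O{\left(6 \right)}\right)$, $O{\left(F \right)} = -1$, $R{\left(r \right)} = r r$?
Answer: $25626$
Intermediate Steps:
$R{\left(r \right)} = r^{2}$
$a = 27$ ($a = \left(-2\right)^{2} \cdot 6 + 3 = 4 \cdot 6 + 3 = 24 + 3 = 27$)
$c{\left(B \right)} = B \left(-1 + B\right)$ ($c{\left(B \right)} = B \left(B - 1\right) = B \left(-1 + B\right)$)
$c{\left(-167 \right)} - \left(-6\right) \left(-15\right) a = - 167 \left(-1 - 167\right) - \left(-6\right) \left(-15\right) 27 = \left(-167\right) \left(-168\right) - 90 \cdot 27 = 28056 - 2430 = 25626$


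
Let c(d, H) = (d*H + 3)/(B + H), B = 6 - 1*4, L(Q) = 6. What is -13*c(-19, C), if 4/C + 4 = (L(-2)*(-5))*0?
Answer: -286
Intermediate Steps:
B = 2 (B = 6 - 4 = 2)
C = -1 (C = 4/(-4 + (6*(-5))*0) = 4/(-4 - 30*0) = 4/(-4 + 0) = 4/(-4) = 4*(-¼) = -1)
c(d, H) = (3 + H*d)/(2 + H) (c(d, H) = (d*H + 3)/(2 + H) = (H*d + 3)/(2 + H) = (3 + H*d)/(2 + H))
-13*c(-19, C) = -13*(3 - 1*(-19))/(2 - 1) = -13*(3 + 19)/1 = -13*22 = -286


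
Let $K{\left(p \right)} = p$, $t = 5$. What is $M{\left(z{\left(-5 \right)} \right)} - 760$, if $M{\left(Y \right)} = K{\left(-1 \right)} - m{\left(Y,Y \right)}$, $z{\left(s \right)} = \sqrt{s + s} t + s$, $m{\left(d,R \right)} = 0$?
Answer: $-761$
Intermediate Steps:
$z{\left(s \right)} = s + 5 \sqrt{2} \sqrt{s}$ ($z{\left(s \right)} = \sqrt{s + s} 5 + s = \sqrt{2 s} 5 + s = \sqrt{2} \sqrt{s} 5 + s = 5 \sqrt{2} \sqrt{s} + s = s + 5 \sqrt{2} \sqrt{s}$)
$M{\left(Y \right)} = -1$ ($M{\left(Y \right)} = -1 - 0 = -1 + 0 = -1$)
$M{\left(z{\left(-5 \right)} \right)} - 760 = -1 - 760 = -761$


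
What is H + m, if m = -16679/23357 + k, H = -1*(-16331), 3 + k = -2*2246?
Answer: 276436773/23357 ≈ 11835.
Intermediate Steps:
k = -4495 (k = -3 - 2*2246 = -3 - 4492 = -4495)
H = 16331
m = -105006394/23357 (m = -16679/23357 - 4495 = -105006394/23357 ≈ -4495.7)
H + m = 16331 - 105006394/23357 = 276436773/23357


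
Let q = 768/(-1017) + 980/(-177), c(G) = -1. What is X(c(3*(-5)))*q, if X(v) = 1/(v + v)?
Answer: 20974/6667 ≈ 3.1459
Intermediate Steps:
X(v) = 1/(2*v)
q = -41948/6667 (q = 768*(-1/1017) + 980*(-1/177) = -256/339 - 980/177 = -41948/6667 ≈ -6.2919)
X(c(3*(-5)))*q = ((½)/(-1))*(-41948/6667) = ((½)*(-1))*(-41948/6667) = -½*(-41948/6667) = 20974/6667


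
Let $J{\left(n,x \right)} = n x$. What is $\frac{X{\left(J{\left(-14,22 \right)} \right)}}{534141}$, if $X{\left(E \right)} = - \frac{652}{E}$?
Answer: $\frac{163}{41128857} \approx 3.9632 \cdot 10^{-6}$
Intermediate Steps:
$\frac{X{\left(J{\left(-14,22 \right)} \right)}}{534141} = \frac{\left(-652\right) \frac{1}{\left(-14\right) 22}}{534141} = - \frac{652}{-308} \cdot \frac{1}{534141} = \left(-652\right) \left(- \frac{1}{308}\right) \frac{1}{534141} = \frac{163}{77} \cdot \frac{1}{534141} = \frac{163}{41128857}$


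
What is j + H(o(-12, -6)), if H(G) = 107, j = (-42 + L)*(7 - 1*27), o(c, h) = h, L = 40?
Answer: 147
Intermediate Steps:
j = 40 (j = (-42 + 40)*(7 - 1*27) = -2*(7 - 27) = -2*(-20) = 40)
j + H(o(-12, -6)) = 40 + 107 = 147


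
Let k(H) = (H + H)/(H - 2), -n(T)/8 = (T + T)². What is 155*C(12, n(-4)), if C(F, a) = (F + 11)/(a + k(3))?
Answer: -155/22 ≈ -7.0455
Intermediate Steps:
n(T) = -32*T² (n(T) = -8*(T + T)² = -8*4*T² = -32*T²)
k(H) = 2*H/(-2 + H) (k(H) = (2*H)/(-2 + H) = 2*H/(-2 + H))
C(F, a) = (11 + F)/(6 + a) (C(F, a) = (F + 11)/(a + 2*3/(-2 + 3)) = (11 + F)/(a + 2*3/1) = (11 + F)/(a + 2*3*1) = (11 + F)/(a + 6) = (11 + F)/(6 + a))
155*C(12, n(-4)) = 155*((11 + 12)/(6 - 32*(-4)²)) = 155*(23/(6 - 32*16)) = 155*(23/(6 - 512)) = 155*(23/(-506)) = 155*(-1/506*23) = 155*(-1/22) = -155/22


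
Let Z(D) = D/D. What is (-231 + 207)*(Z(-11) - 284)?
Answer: 6792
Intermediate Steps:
Z(D) = 1
(-231 + 207)*(Z(-11) - 284) = (-231 + 207)*(1 - 284) = -24*(-283) = 6792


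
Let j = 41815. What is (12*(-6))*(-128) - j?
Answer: -32599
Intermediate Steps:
(12*(-6))*(-128) - j = (12*(-6))*(-128) - 1*41815 = -72*(-128) - 41815 = 9216 - 41815 = -32599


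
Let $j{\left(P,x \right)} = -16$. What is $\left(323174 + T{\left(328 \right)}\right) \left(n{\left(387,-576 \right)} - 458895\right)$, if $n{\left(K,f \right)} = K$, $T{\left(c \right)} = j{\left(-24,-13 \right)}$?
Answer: $-148170528264$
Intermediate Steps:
$T{\left(c \right)} = -16$
$\left(323174 + T{\left(328 \right)}\right) \left(n{\left(387,-576 \right)} - 458895\right) = \left(323174 - 16\right) \left(387 - 458895\right) = 323158 \left(-458508\right) = -148170528264$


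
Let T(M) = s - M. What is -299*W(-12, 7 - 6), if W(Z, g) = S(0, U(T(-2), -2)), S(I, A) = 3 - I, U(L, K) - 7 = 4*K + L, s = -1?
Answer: -897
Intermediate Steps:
T(M) = -1 - M
U(L, K) = 7 + L + 4*K (U(L, K) = 7 + (4*K + L) = 7 + (L + 4*K) = 7 + L + 4*K)
W(Z, g) = 3 (W(Z, g) = 3 - 1*0 = 3 + 0 = 3)
-299*W(-12, 7 - 6) = -299*3 = -897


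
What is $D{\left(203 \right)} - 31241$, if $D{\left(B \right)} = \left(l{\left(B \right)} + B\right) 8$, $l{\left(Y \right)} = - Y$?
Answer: $-31241$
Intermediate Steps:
$D{\left(B \right)} = 0$ ($D{\left(B \right)} = \left(- B + B\right) 8 = 0 \cdot 8 = 0$)
$D{\left(203 \right)} - 31241 = 0 - 31241 = -31241$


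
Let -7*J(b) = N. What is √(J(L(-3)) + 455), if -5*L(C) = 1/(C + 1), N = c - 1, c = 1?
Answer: √455 ≈ 21.331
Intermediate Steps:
N = 0 (N = 1 - 1 = 0)
L(C) = -1/(5*(1 + C)) (L(C) = -1/(5*(C + 1)) = -1/(5*(1 + C)))
J(b) = 0 (J(b) = -⅐*0 = 0)
√(J(L(-3)) + 455) = √(0 + 455) = √455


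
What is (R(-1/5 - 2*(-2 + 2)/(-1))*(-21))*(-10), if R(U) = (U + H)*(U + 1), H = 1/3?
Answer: 112/5 ≈ 22.400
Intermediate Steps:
H = ⅓ ≈ 0.33333
R(U) = (1 + U)*(⅓ + U) (R(U) = (U + ⅓)*(U + 1) = (⅓ + U)*(1 + U) = (1 + U)*(⅓ + U))
(R(-1/5 - 2*(-2 + 2)/(-1))*(-21))*(-10) = ((⅓ + (-1/5 - 2*(-2 + 2)/(-1))² + 4*(-1/5 - 2*(-2 + 2)/(-1))/3)*(-21))*(-10) = ((⅓ + (-1*⅕ - 2*0*(-1))² + 4*(-1*⅕ - 2*0*(-1))/3)*(-21))*(-10) = ((⅓ + (-⅕ + 0*(-1))² + 4*(-⅕ + 0*(-1))/3)*(-21))*(-10) = ((⅓ + (-⅕ + 0)² + 4*(-⅕ + 0)/3)*(-21))*(-10) = ((⅓ + (-⅕)² + (4/3)*(-⅕))*(-21))*(-10) = ((⅓ + 1/25 - 4/15)*(-21))*(-10) = ((8/75)*(-21))*(-10) = -56/25*(-10) = 112/5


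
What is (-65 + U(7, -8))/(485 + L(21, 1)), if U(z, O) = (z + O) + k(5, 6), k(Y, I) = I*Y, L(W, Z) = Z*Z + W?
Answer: -12/169 ≈ -0.071006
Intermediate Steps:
L(W, Z) = W + Z² (L(W, Z) = Z² + W = W + Z²)
U(z, O) = 30 + O + z (U(z, O) = (z + O) + 6*5 = (O + z) + 30 = 30 + O + z)
(-65 + U(7, -8))/(485 + L(21, 1)) = (-65 + (30 - 8 + 7))/(485 + (21 + 1²)) = (-65 + 29)/(485 + (21 + 1)) = -36/(485 + 22) = -36/507 = -36*1/507 = -12/169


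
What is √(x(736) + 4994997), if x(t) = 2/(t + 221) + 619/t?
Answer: √154879816923013578/176088 ≈ 2234.9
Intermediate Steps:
x(t) = 2/(221 + t) + 619/t
√(x(736) + 4994997) = √((136799 + 621*736)/(736*(221 + 736)) + 4994997) = √((1/736)*(136799 + 457056)/957 + 4994997) = √((1/736)*(1/957)*593855 + 4994997) = √(593855/704352 + 4994997) = √(3518236720799/704352) = √154879816923013578/176088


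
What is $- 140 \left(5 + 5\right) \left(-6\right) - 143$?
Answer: $8257$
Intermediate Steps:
$- 140 \left(5 + 5\right) \left(-6\right) - 143 = - 140 \cdot 10 \left(-6\right) - 143 = \left(-140\right) \left(-60\right) - 143 = 8400 - 143 = 8257$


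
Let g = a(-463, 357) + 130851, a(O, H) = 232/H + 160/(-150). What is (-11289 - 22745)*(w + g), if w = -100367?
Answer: -5187391352/5 ≈ -1.0375e+9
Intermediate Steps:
a(O, H) = -16/15 + 232/H (a(O, H) = 232/H + 160*(-1/150) = 232/H - 16/15 = -16/15 + 232/H)
g = 77856097/595 (g = (-16/15 + 232/357) + 130851 = -248/595 + 130851 = 77856097/595 ≈ 1.3085e+5)
(-11289 - 22745)*(w + g) = (-11289 - 22745)*(-100367 + 77856097/595) = -34034*18137732/595 = -5187391352/5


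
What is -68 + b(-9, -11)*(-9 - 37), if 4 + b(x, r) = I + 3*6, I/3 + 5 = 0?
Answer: -22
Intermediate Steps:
I = -15 (I = -15 + 3*0 = -15 + 0 = -15)
b(x, r) = -1 (b(x, r) = -4 + (-15 + 3*6) = -4 + (-15 + 18) = -4 + 3 = -1)
-68 + b(-9, -11)*(-9 - 37) = -68 - (-9 - 37) = -68 - 1*(-46) = -68 + 46 = -22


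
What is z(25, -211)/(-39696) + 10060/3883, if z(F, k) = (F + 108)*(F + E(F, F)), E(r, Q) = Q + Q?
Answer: 120202945/51379856 ≈ 2.3395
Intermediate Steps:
E(r, Q) = 2*Q
z(F, k) = 3*F*(108 + F) (z(F, k) = (F + 108)*(F + 2*F) = (108 + F)*(3*F) = 3*F*(108 + F))
z(25, -211)/(-39696) + 10060/3883 = (3*25*(108 + 25))/(-39696) + 10060/3883 = (3*25*133)*(-1/39696) + 10060*(1/3883) = 9975*(-1/39696) + 10060/3883 = -3325/13232 + 10060/3883 = 120202945/51379856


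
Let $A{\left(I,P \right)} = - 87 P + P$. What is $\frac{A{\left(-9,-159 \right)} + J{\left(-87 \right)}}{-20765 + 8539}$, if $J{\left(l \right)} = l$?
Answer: $- \frac{13587}{12226} \approx -1.1113$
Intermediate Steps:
$A{\left(I,P \right)} = - 86 P$
$\frac{A{\left(-9,-159 \right)} + J{\left(-87 \right)}}{-20765 + 8539} = \frac{\left(-86\right) \left(-159\right) - 87}{-20765 + 8539} = \frac{13674 - 87}{-12226} = 13587 \left(- \frac{1}{12226}\right) = - \frac{13587}{12226}$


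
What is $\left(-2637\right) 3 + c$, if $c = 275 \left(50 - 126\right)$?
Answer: $-28811$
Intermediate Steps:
$c = -20900$ ($c = 275 \left(-76\right) = -20900$)
$\left(-2637\right) 3 + c = \left(-2637\right) 3 - 20900 = -7911 - 20900 = -28811$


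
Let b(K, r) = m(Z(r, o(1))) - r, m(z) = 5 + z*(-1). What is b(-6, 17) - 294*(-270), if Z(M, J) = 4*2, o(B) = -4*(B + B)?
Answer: 79360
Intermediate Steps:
o(B) = -8*B
Z(M, J) = 8
m(z) = 5 - z
b(K, r) = -3 - r (b(K, r) = (5 - 1*8) - r = (5 - 8) - r = -3 - r)
b(-6, 17) - 294*(-270) = (-3 - 1*17) - 294*(-270) = (-3 - 17) + 79380 = -20 + 79380 = 79360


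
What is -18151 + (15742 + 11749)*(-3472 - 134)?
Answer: -99150697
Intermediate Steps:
-18151 + (15742 + 11749)*(-3472 - 134) = -18151 + 27491*(-3606) = -18151 - 99132546 = -99150697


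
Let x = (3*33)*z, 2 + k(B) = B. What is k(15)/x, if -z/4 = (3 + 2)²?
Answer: -13/9900 ≈ -0.0013131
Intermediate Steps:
k(B) = -2 + B
z = -100 (z = -4*(3 + 2)² = -4*5² = -4*25 = -100)
x = -9900 (x = (3*33)*(-100) = 99*(-100) = -9900)
k(15)/x = (-2 + 15)/(-9900) = 13*(-1/9900) = -13/9900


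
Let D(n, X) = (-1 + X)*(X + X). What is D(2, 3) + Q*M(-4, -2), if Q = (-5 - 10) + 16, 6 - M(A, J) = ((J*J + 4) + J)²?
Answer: -18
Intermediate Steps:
M(A, J) = 6 - (4 + J + J²)² (M(A, J) = 6 - ((J*J + 4) + J)² = 6 - ((J² + 4) + J)² = 6 - ((4 + J²) + J)² = 6 - (4 + J + J²)²)
D(n, X) = 2*X*(-1 + X) (D(n, X) = (-1 + X)*(2*X) = 2*X*(-1 + X))
Q = 1 (Q = -15 + 16 = 1)
D(2, 3) + Q*M(-4, -2) = 2*3*(-1 + 3) + 1*(6 - (4 - 2 + (-2)²)²) = 2*3*2 + 1*(6 - (4 - 2 + 4)²) = 12 + 1*(6 - 1*6²) = 12 + 1*(6 - 1*36) = 12 + 1*(6 - 36) = 12 + 1*(-30) = 12 - 30 = -18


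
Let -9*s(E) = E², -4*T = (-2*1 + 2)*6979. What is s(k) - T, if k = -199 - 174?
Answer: -139129/9 ≈ -15459.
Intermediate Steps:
k = -373
T = 0 (T = -(-2*1 + 2)*6979/4 = -(-2 + 2)*6979/4 = -0*6979 = -¼*0 = 0)
s(E) = -E²/9
s(k) - T = -⅑*(-373)² - 1*0 = -⅑*139129 + 0 = -139129/9 + 0 = -139129/9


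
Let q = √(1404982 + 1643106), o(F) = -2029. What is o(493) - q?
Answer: -2029 - 2*√762022 ≈ -3774.9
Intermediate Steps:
q = 2*√762022 (q = √3048088 = 2*√762022 ≈ 1745.9)
o(493) - q = -2029 - 2*√762022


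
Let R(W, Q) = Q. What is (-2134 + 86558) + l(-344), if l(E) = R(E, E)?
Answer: 84080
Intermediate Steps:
l(E) = E
(-2134 + 86558) + l(-344) = (-2134 + 86558) - 344 = 84424 - 344 = 84080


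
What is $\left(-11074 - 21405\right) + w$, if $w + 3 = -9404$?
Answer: $-41886$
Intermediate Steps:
$w = -9407$ ($w = -3 - 9404 = -9407$)
$\left(-11074 - 21405\right) + w = \left(-11074 - 21405\right) - 9407 = -32479 - 9407 = -41886$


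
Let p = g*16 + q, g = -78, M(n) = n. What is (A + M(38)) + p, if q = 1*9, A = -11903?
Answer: -13104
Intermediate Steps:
q = 9
p = -1239 (p = -78*16 + 9 = -1248 + 9 = -1239)
(A + M(38)) + p = (-11903 + 38) - 1239 = -11865 - 1239 = -13104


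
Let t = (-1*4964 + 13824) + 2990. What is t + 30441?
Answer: 42291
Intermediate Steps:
t = 11850 (t = (-4964 + 13824) + 2990 = 8860 + 2990 = 11850)
t + 30441 = 11850 + 30441 = 42291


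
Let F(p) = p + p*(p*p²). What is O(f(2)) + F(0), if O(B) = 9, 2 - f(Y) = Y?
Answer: 9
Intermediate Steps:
f(Y) = 2 - Y
F(p) = p + p⁴ (F(p) = p + p*p³ = p + p⁴)
O(f(2)) + F(0) = 9 + (0 + 0⁴) = 9 + (0 + 0) = 9 + 0 = 9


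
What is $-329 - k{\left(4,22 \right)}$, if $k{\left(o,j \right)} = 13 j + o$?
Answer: $-619$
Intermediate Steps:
$k{\left(o,j \right)} = o + 13 j$
$-329 - k{\left(4,22 \right)} = -329 - \left(4 + 13 \cdot 22\right) = -329 - \left(4 + 286\right) = -329 - 290 = -619$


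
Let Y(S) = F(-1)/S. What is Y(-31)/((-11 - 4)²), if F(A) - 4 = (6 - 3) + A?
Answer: -2/2325 ≈ -0.00086022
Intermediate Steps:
F(A) = 7 + A (F(A) = 4 + ((6 - 3) + A) = 4 + (3 + A) = 7 + A)
Y(S) = 6/S (Y(S) = (7 - 1)/S = 6/S)
Y(-31)/((-11 - 4)²) = (6/(-31))/((-11 - 4)²) = (6*(-1/31))/((-15)²) = -6/31/225 = -6/31*1/225 = -2/2325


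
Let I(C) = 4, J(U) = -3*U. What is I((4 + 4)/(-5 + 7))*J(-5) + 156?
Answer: 216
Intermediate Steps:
I((4 + 4)/(-5 + 7))*J(-5) + 156 = 4*(-3*(-5)) + 156 = 4*15 + 156 = 60 + 156 = 216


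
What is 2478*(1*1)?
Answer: 2478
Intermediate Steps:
2478*(1*1) = 2478*1 = 2478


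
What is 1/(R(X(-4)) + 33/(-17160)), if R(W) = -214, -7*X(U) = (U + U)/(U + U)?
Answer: -520/111281 ≈ -0.0046729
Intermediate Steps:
X(U) = -1/7 (X(U) = -(U + U)/(7*(U + U)) = -2*U/(7*(2*U)) = -2*U*1/(2*U)/7 = -1/7*1 = -1/7)
1/(R(X(-4)) + 33/(-17160)) = 1/(-214 + 33/(-17160)) = 1/(-214 + 33*(-1/17160)) = 1/(-214 - 1/520) = 1/(-111281/520) = -520/111281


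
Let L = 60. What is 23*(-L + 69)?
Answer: 207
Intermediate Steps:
23*(-L + 69) = 23*(-1*60 + 69) = 23*(-60 + 69) = 23*9 = 207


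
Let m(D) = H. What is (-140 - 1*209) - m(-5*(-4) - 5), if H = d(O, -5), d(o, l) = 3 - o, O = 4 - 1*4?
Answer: -352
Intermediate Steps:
O = 0 (O = 4 - 4 = 0)
H = 3 (H = 3 - 1*0 = 3 + 0 = 3)
m(D) = 3
(-140 - 1*209) - m(-5*(-4) - 5) = (-140 - 1*209) - 1*3 = (-140 - 209) - 3 = -349 - 3 = -352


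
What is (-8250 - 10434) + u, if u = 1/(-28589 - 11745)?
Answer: -753600457/40334 ≈ -18684.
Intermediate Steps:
u = -1/40334 (u = 1/(-40334) = -1/40334 ≈ -2.4793e-5)
(-8250 - 10434) + u = (-8250 - 10434) - 1/40334 = -18684 - 1/40334 = -753600457/40334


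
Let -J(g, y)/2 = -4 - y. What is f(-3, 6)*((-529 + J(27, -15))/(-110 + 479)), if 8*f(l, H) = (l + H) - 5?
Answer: 551/1476 ≈ 0.37331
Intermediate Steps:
f(l, H) = -5/8 + H/8 + l/8 (f(l, H) = ((l + H) - 5)/8 = ((H + l) - 5)/8 = (-5 + H + l)/8 = -5/8 + H/8 + l/8)
J(g, y) = 8 + 2*y (J(g, y) = -2*(-4 - y) = 8 + 2*y)
f(-3, 6)*((-529 + J(27, -15))/(-110 + 479)) = (-5/8 + (1/8)*6 + (1/8)*(-3))*((-529 + (8 + 2*(-15)))/(-110 + 479)) = (-5/8 + 3/4 - 3/8)*((-529 + (8 - 30))/369) = -(-529 - 22)/(4*369) = -(-551)/(4*369) = -1/4*(-551/369) = 551/1476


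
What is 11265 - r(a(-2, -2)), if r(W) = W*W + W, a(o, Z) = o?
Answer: 11263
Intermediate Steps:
r(W) = W + W**2 (r(W) = W**2 + W = W + W**2)
11265 - r(a(-2, -2)) = 11265 - (-2)*(1 - 2) = 11265 - (-2)*(-1) = 11265 - 1*2 = 11265 - 2 = 11263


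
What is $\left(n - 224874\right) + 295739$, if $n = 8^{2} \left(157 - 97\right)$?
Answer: $74705$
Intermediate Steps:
$n = 3840$ ($n = 64 \cdot 60 = 3840$)
$\left(n - 224874\right) + 295739 = \left(3840 - 224874\right) + 295739 = -221034 + 295739 = 74705$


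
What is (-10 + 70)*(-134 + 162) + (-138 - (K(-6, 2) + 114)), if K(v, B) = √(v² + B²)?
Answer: 1428 - 2*√10 ≈ 1421.7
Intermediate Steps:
K(v, B) = √(B² + v²)
(-10 + 70)*(-134 + 162) + (-138 - (K(-6, 2) + 114)) = (-10 + 70)*(-134 + 162) + (-138 - (√(2² + (-6)²) + 114)) = 60*28 + (-138 - (√(4 + 36) + 114)) = 1680 + (-138 - (√40 + 114)) = 1680 + (-138 - (2*√10 + 114)) = 1680 + (-138 - (114 + 2*√10)) = 1680 + (-138 + (-114 - 2*√10)) = 1680 + (-252 - 2*√10) = 1428 - 2*√10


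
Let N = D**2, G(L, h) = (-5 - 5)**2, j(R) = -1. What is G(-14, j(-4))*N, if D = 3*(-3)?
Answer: 8100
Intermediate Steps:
G(L, h) = 100 (G(L, h) = (-10)**2 = 100)
D = -9
N = 81 (N = (-9)**2 = 81)
G(-14, j(-4))*N = 100*81 = 8100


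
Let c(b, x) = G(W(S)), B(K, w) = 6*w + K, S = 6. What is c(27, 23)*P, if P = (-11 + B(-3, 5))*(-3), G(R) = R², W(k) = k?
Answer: -1728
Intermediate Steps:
B(K, w) = K + 6*w
c(b, x) = 36 (c(b, x) = 6² = 36)
P = -48 (P = (-11 + (-3 + 6*5))*(-3) = (-11 + (-3 + 30))*(-3) = (-11 + 27)*(-3) = 16*(-3) = -48)
c(27, 23)*P = 36*(-48) = -1728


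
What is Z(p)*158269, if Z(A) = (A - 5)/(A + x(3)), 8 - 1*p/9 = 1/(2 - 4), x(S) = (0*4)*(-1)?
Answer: 22632467/153 ≈ 1.4792e+5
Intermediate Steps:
x(S) = 0 (x(S) = 0*(-1) = 0)
p = 153/2 (p = 72 - 9/(2 - 4) = 72 - 9/(-2) = 72 - 9*(-½) = 72 + 9/2 = 153/2 ≈ 76.500)
Z(A) = (-5 + A)/A (Z(A) = (A - 5)/(A + 0) = (-5 + A)/A)
Z(p)*158269 = ((-5 + 153/2)/(153/2))*158269 = ((2/153)*(143/2))*158269 = (143/153)*158269 = 22632467/153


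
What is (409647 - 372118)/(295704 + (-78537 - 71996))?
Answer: 37529/145171 ≈ 0.25852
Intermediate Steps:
(409647 - 372118)/(295704 + (-78537 - 71996)) = 37529/(295704 - 150533) = 37529/145171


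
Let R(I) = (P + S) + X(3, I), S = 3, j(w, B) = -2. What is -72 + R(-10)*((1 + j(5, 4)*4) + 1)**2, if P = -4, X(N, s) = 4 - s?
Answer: 396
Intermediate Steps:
R(I) = 3 - I (R(I) = (-4 + 3) + (4 - I) = -1 + (4 - I) = 3 - I)
-72 + R(-10)*((1 + j(5, 4)*4) + 1)**2 = -72 + (3 - 1*(-10))*((1 - 2*4) + 1)**2 = -72 + (3 + 10)*((1 - 8) + 1)**2 = -72 + 13*(-7 + 1)**2 = -72 + 13*(-6)**2 = -72 + 13*36 = -72 + 468 = 396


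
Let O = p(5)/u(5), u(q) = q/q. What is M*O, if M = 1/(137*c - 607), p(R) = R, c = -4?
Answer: -1/231 ≈ -0.0043290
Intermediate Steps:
u(q) = 1
M = -1/1155 (M = 1/(137*(-4) - 607) = 1/(-548 - 607) = 1/(-1155) = -1/1155 ≈ -0.00086580)
O = 5 (O = 5/1 = 5*1 = 5)
M*O = -1/1155*5 = -1/231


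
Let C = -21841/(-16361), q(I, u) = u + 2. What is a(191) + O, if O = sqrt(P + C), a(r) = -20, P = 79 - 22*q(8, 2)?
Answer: -20 + 4*I*sqrt(128237518)/16361 ≈ -20.0 + 2.7686*I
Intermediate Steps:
q(I, u) = 2 + u
C = 21841/16361 (C = -21841*(-1/16361) = 21841/16361 ≈ 1.3349)
P = -9 (P = 79 - 22*(2 + 2) = 79 - 22*4 = 79 - 88 = -9)
O = 4*I*sqrt(128237518)/16361 (O = sqrt(-9 + 21841/16361) = sqrt(-125408/16361) = 4*I*sqrt(128237518)/16361 ≈ 2.7686*I)
a(191) + O = -20 + 4*I*sqrt(128237518)/16361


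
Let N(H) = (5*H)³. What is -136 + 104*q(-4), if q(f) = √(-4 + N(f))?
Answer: -136 + 208*I*√2001 ≈ -136.0 + 9304.4*I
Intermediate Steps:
N(H) = 125*H³
q(f) = √(-4 + 125*f³)
-136 + 104*q(-4) = -136 + 104*√(-4 + 125*(-4)³) = -136 + 104*√(-4 + 125*(-64)) = -136 + 104*√(-4 - 8000) = -136 + 104*√(-8004) = -136 + 104*(2*I*√2001) = -136 + 208*I*√2001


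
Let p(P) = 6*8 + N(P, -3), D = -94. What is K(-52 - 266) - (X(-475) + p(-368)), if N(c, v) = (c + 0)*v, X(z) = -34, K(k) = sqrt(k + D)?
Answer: -1118 + 2*I*sqrt(103) ≈ -1118.0 + 20.298*I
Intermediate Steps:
K(k) = sqrt(-94 + k) (K(k) = sqrt(k - 94) = sqrt(-94 + k))
N(c, v) = c*v
p(P) = 48 - 3*P (p(P) = 6*8 + P*(-3) = 48 - 3*P)
K(-52 - 266) - (X(-475) + p(-368)) = sqrt(-94 + (-52 - 266)) - (-34 + (48 - 3*(-368))) = sqrt(-94 - 318) - (-34 + (48 + 1104)) = sqrt(-412) - (-34 + 1152) = 2*I*sqrt(103) - 1*1118 = 2*I*sqrt(103) - 1118 = -1118 + 2*I*sqrt(103)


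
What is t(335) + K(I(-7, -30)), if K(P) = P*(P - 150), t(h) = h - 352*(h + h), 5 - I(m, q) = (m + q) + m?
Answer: -240454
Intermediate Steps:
I(m, q) = 5 - q - 2*m (I(m, q) = 5 - ((m + q) + m) = 5 - (q + 2*m) = 5 + (-q - 2*m) = 5 - q - 2*m)
t(h) = -703*h (t(h) = h - 352*2*h = h - 704*h = -703*h)
K(P) = P*(-150 + P)
t(335) + K(I(-7, -30)) = -703*335 + (5 - 1*(-30) - 2*(-7))*(-150 + (5 - 1*(-30) - 2*(-7))) = -235505 + (5 + 30 + 14)*(-150 + (5 + 30 + 14)) = -235505 + 49*(-150 + 49) = -235505 + 49*(-101) = -235505 - 4949 = -240454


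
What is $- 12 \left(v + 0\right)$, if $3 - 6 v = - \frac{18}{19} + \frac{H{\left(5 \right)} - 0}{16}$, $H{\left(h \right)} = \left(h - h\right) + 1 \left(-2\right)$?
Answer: $- \frac{619}{76} \approx -8.1447$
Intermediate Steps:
$H{\left(h \right)} = -2$ ($H{\left(h \right)} = 0 - 2 = -2$)
$v = \frac{619}{912}$ ($v = \frac{1}{2} - \frac{- \frac{18}{19} + \frac{-2 - 0}{16}}{6} = \frac{1}{2} - \frac{\left(-18\right) \frac{1}{19} + \left(-2 + 0\right) \frac{1}{16}}{6} = \frac{1}{2} - \frac{- \frac{18}{19} - \frac{1}{8}}{6} = \frac{1}{2} - - \frac{163}{912} = \frac{1}{2} + \frac{163}{912} = \frac{619}{912} \approx 0.67873$)
$- 12 \left(v + 0\right) = - 12 \left(\frac{619}{912} + 0\right) = \left(-12\right) \frac{619}{912} = - \frac{619}{76}$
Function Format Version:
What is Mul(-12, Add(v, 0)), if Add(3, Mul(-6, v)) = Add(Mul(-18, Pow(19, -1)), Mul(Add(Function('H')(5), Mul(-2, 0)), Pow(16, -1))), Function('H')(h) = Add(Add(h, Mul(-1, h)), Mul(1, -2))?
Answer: Rational(-619, 76) ≈ -8.1447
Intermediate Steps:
Function('H')(h) = -2 (Function('H')(h) = Add(0, -2) = -2)
v = Rational(619, 912) (v = Add(Rational(1, 2), Mul(Rational(-1, 6), Add(Mul(-18, Pow(19, -1)), Mul(Add(-2, Mul(-2, 0)), Pow(16, -1))))) = Add(Rational(1, 2), Mul(Rational(-1, 6), Add(Mul(-18, Rational(1, 19)), Mul(Add(-2, 0), Rational(1, 16))))) = Add(Rational(1, 2), Mul(Rational(-1, 6), Add(Rational(-18, 19), Mul(-2, Rational(1, 16))))) = Add(Rational(1, 2), Mul(Rational(-1, 6), Add(Rational(-18, 19), Rational(-1, 8)))) = Add(Rational(1, 2), Mul(Rational(-1, 6), Rational(-163, 152))) = Add(Rational(1, 2), Rational(163, 912)) = Rational(619, 912) ≈ 0.67873)
Mul(-12, Add(v, 0)) = Mul(-12, Add(Rational(619, 912), 0)) = Mul(-12, Rational(619, 912)) = Rational(-619, 76)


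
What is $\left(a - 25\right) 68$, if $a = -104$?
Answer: $-8772$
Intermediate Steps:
$\left(a - 25\right) 68 = \left(-104 - 25\right) 68 = \left(-129\right) 68 = -8772$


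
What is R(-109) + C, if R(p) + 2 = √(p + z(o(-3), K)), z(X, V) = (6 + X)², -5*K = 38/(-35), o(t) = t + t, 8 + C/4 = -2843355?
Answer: -11373454 + I*√109 ≈ -1.1373e+7 + 10.44*I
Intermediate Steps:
C = -11373452 (C = -32 + 4*(-2843355) = -32 - 11373420 = -11373452)
o(t) = 2*t
K = 38/175 (K = -38/(5*(-35)) = -38*(-1)/(5*35) = -⅕*(-38/35) = 38/175 ≈ 0.21714)
R(p) = -2 + √p (R(p) = -2 + √(p + (6 + 2*(-3))²) = -2 + √(p + (6 - 6)²) = -2 + √(p + 0²) = -2 + √(p + 0) = -2 + √p)
R(-109) + C = (-2 + √(-109)) - 11373452 = (-2 + I*√109) - 11373452 = -11373454 + I*√109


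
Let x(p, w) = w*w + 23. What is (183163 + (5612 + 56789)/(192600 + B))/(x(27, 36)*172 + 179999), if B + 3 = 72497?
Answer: 48555474723/107858000498 ≈ 0.45018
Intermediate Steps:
x(p, w) = 23 + w² (x(p, w) = w² + 23 = 23 + w²)
B = 72494 (B = -3 + 72497 = 72494)
(183163 + (5612 + 56789)/(192600 + B))/(x(27, 36)*172 + 179999) = (183163 + (5612 + 56789)/(192600 + 72494))/((23 + 36²)*172 + 179999) = (183163 + 62401/265094)/((23 + 1296)*172 + 179999) = (183163 + 62401*(1/265094))/(1319*172 + 179999) = (183163 + 62401/265094)/(226868 + 179999) = (48555474723/265094)/406867 = (48555474723/265094)*(1/406867) = 48555474723/107858000498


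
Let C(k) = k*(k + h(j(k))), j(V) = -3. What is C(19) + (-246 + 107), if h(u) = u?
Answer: 165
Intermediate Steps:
C(k) = k*(-3 + k) (C(k) = k*(k - 3) = k*(-3 + k))
C(19) + (-246 + 107) = 19*(-3 + 19) + (-246 + 107) = 19*16 - 139 = 304 - 139 = 165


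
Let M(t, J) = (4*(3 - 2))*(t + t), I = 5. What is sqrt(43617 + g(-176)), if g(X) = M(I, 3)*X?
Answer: sqrt(36577) ≈ 191.25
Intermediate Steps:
M(t, J) = 8*t (M(t, J) = (4*1)*(2*t) = 4*(2*t) = 8*t)
g(X) = 40*X (g(X) = (8*5)*X = 40*X)
sqrt(43617 + g(-176)) = sqrt(43617 + 40*(-176)) = sqrt(43617 - 7040) = sqrt(36577)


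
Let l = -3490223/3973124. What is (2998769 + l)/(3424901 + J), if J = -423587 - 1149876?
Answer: 11914477594133/7355992752312 ≈ 1.6197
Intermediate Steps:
l = -3490223/3973124 (l = -3490223*1/3973124 = -3490223/3973124 ≈ -0.87846)
J = -1573463
(2998769 + l)/(3424901 + J) = (2998769 - 3490223/3973124)/(3424901 - 1573463) = (11914477594133/3973124)/1851438 = (11914477594133/3973124)*(1/1851438) = 11914477594133/7355992752312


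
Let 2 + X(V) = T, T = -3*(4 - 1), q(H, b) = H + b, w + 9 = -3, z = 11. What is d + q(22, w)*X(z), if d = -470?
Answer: -580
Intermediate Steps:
w = -12 (w = -9 - 3 = -12)
T = -9 (T = -3*3 = -9)
X(V) = -11 (X(V) = -2 - 9 = -11)
d + q(22, w)*X(z) = -470 + (22 - 12)*(-11) = -470 + 10*(-11) = -470 - 110 = -580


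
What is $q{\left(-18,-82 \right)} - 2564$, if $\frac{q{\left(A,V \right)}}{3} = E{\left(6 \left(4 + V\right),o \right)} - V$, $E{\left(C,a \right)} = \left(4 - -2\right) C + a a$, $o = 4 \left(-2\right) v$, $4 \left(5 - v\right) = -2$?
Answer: $-4934$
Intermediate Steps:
$v = \frac{11}{2}$ ($v = 5 - - \frac{1}{2} = 5 + \frac{1}{2} = \frac{11}{2} \approx 5.5$)
$o = -44$ ($o = 4 \left(-2\right) \frac{11}{2} = \left(-8\right) \frac{11}{2} = -44$)
$E{\left(C,a \right)} = a^{2} + 6 C$ ($E{\left(C,a \right)} = \left(4 + 2\right) C + a^{2} = 6 C + a^{2} = a^{2} + 6 C$)
$q{\left(A,V \right)} = 6240 + 105 V$ ($q{\left(A,V \right)} = 3 \left(\left(\left(-44\right)^{2} + 6 \cdot 6 \left(4 + V\right)\right) - V\right) = 3 \left(\left(1936 + 6 \left(24 + 6 V\right)\right) - V\right) = 3 \left(\left(1936 + \left(144 + 36 V\right)\right) - V\right) = 3 \left(\left(2080 + 36 V\right) - V\right) = 3 \left(2080 + 35 V\right) = 6240 + 105 V$)
$q{\left(-18,-82 \right)} - 2564 = \left(6240 + 105 \left(-82\right)\right) - 2564 = \left(6240 - 8610\right) - 2564 = -2370 - 2564 = -4934$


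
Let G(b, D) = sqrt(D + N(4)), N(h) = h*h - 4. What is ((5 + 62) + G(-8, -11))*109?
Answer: 7412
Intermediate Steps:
N(h) = -4 + h**2 (N(h) = h**2 - 4 = -4 + h**2)
G(b, D) = sqrt(12 + D) (G(b, D) = sqrt(D + (-4 + 4**2)) = sqrt(D + (-4 + 16)) = sqrt(D + 12) = sqrt(12 + D))
((5 + 62) + G(-8, -11))*109 = ((5 + 62) + sqrt(12 - 11))*109 = (67 + sqrt(1))*109 = (67 + 1)*109 = 68*109 = 7412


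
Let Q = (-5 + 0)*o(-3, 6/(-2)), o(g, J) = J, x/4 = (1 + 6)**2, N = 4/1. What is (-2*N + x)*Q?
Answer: 2820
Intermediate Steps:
N = 4 (N = 4*1 = 4)
x = 196 (x = 4*(1 + 6)**2 = 4*7**2 = 4*49 = 196)
Q = 15 (Q = (-5 + 0)*(6/(-2)) = -30*(-1)/2 = -5*(-3) = 15)
(-2*N + x)*Q = (-2*4 + 196)*15 = (-8 + 196)*15 = 188*15 = 2820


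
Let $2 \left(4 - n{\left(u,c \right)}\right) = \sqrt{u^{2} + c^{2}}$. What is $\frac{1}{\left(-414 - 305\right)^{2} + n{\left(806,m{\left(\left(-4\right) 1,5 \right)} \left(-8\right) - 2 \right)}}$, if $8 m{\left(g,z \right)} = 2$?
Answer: $\frac{516965}{267252648812} + \frac{\sqrt{162413}}{267252648812} \approx 1.9359 \cdot 10^{-6}$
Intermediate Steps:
$m{\left(g,z \right)} = \frac{1}{4}$ ($m{\left(g,z \right)} = \frac{1}{8} \cdot 2 = \frac{1}{4}$)
$n{\left(u,c \right)} = 4 - \frac{\sqrt{c^{2} + u^{2}}}{2}$ ($n{\left(u,c \right)} = 4 - \frac{\sqrt{u^{2} + c^{2}}}{2} = 4 - \frac{\sqrt{c^{2} + u^{2}}}{2}$)
$\frac{1}{\left(-414 - 305\right)^{2} + n{\left(806,m{\left(\left(-4\right) 1,5 \right)} \left(-8\right) - 2 \right)}} = \frac{1}{\left(-414 - 305\right)^{2} + \left(4 - \frac{\sqrt{\left(\frac{1}{4} \left(-8\right) - 2\right)^{2} + 806^{2}}}{2}\right)} = \frac{1}{\left(-719\right)^{2} + \left(4 - \frac{\sqrt{\left(-2 - 2\right)^{2} + 649636}}{2}\right)} = \frac{1}{516961 + \left(4 - \frac{\sqrt{\left(-4\right)^{2} + 649636}}{2}\right)} = \frac{1}{516961 + \left(4 - \frac{\sqrt{16 + 649636}}{2}\right)} = \frac{1}{516961 + \left(4 - \frac{\sqrt{649652}}{2}\right)} = \frac{1}{516961 + \left(4 - \frac{2 \sqrt{162413}}{2}\right)} = \frac{1}{516961 + \left(4 - \sqrt{162413}\right)} = \frac{1}{516965 - \sqrt{162413}}$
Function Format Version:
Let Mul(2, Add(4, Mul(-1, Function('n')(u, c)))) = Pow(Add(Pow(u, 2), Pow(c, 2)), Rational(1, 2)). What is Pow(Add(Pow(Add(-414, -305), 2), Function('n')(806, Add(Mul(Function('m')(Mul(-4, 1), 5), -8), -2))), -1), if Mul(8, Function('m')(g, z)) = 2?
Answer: Add(Rational(516965, 267252648812), Mul(Rational(1, 267252648812), Pow(162413, Rational(1, 2)))) ≈ 1.9359e-6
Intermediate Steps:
Function('m')(g, z) = Rational(1, 4) (Function('m')(g, z) = Mul(Rational(1, 8), 2) = Rational(1, 4))
Function('n')(u, c) = Add(4, Mul(Rational(-1, 2), Pow(Add(Pow(c, 2), Pow(u, 2)), Rational(1, 2)))) (Function('n')(u, c) = Add(4, Mul(Rational(-1, 2), Pow(Add(Pow(u, 2), Pow(c, 2)), Rational(1, 2)))) = Add(4, Mul(Rational(-1, 2), Pow(Add(Pow(c, 2), Pow(u, 2)), Rational(1, 2)))))
Pow(Add(Pow(Add(-414, -305), 2), Function('n')(806, Add(Mul(Function('m')(Mul(-4, 1), 5), -8), -2))), -1) = Pow(Add(Pow(Add(-414, -305), 2), Add(4, Mul(Rational(-1, 2), Pow(Add(Pow(Add(Mul(Rational(1, 4), -8), -2), 2), Pow(806, 2)), Rational(1, 2))))), -1) = Pow(Add(Pow(-719, 2), Add(4, Mul(Rational(-1, 2), Pow(Add(Pow(Add(-2, -2), 2), 649636), Rational(1, 2))))), -1) = Pow(Add(516961, Add(4, Mul(Rational(-1, 2), Pow(Add(Pow(-4, 2), 649636), Rational(1, 2))))), -1) = Pow(Add(516961, Add(4, Mul(Rational(-1, 2), Pow(Add(16, 649636), Rational(1, 2))))), -1) = Pow(Add(516961, Add(4, Mul(Rational(-1, 2), Pow(649652, Rational(1, 2))))), -1) = Pow(Add(516961, Add(4, Mul(Rational(-1, 2), Mul(2, Pow(162413, Rational(1, 2)))))), -1) = Pow(Add(516961, Add(4, Mul(-1, Pow(162413, Rational(1, 2))))), -1) = Pow(Add(516965, Mul(-1, Pow(162413, Rational(1, 2)))), -1)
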